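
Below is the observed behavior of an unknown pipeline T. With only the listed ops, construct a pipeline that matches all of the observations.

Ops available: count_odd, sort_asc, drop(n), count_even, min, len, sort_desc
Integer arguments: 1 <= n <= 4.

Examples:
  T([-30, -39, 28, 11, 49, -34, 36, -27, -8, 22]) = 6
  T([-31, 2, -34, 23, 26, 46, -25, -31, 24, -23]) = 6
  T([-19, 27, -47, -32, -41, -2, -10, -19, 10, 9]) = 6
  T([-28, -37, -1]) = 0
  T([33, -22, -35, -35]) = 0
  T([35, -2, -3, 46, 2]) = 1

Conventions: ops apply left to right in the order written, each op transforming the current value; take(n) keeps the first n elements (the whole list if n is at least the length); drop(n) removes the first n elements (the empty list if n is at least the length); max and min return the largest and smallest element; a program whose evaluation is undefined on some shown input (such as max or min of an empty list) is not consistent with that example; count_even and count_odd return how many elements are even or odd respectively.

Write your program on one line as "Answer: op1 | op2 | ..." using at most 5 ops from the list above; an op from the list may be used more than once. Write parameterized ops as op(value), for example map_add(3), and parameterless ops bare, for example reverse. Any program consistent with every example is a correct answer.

drop(4) | sort_asc | sort_desc | len

Check, running the answer program on each example:
  [-30, -39, 28, 11, 49, -34, 36, -27, -8, 22] -> [49, -34, 36, -27, -8, 22] -> [-34, -27, -8, 22, 36, 49] -> [49, 36, 22, -8, -27, -34] -> 6
  [-31, 2, -34, 23, 26, 46, -25, -31, 24, -23] -> [26, 46, -25, -31, 24, -23] -> [-31, -25, -23, 24, 26, 46] -> [46, 26, 24, -23, -25, -31] -> 6
  [-19, 27, -47, -32, -41, -2, -10, -19, 10, 9] -> [-41, -2, -10, -19, 10, 9] -> [-41, -19, -10, -2, 9, 10] -> [10, 9, -2, -10, -19, -41] -> 6
  [-28, -37, -1] -> [] -> [] -> [] -> 0
  [33, -22, -35, -35] -> [] -> [] -> [] -> 0
  [35, -2, -3, 46, 2] -> [2] -> [2] -> [2] -> 1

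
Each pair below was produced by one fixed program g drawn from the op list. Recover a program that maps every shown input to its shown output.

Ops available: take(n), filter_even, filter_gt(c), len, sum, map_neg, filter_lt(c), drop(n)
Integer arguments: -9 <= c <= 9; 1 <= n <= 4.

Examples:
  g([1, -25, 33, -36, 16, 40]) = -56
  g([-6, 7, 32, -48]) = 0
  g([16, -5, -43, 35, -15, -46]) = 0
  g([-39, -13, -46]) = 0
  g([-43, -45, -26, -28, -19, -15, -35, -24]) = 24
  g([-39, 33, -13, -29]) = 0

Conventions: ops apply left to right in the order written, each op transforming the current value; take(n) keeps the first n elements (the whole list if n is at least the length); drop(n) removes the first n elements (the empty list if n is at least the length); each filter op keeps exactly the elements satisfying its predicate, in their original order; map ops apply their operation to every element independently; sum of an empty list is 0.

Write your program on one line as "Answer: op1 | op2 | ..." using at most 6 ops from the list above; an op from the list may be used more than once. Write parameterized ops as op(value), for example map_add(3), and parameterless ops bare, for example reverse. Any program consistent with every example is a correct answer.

drop(3) | filter_even | map_neg | drop(1) | sum

Check, running the answer program on each example:
  [1, -25, 33, -36, 16, 40] -> [-36, 16, 40] -> [-36, 16, 40] -> [36, -16, -40] -> [-16, -40] -> -56
  [-6, 7, 32, -48] -> [-48] -> [-48] -> [48] -> [] -> 0
  [16, -5, -43, 35, -15, -46] -> [35, -15, -46] -> [-46] -> [46] -> [] -> 0
  [-39, -13, -46] -> [] -> [] -> [] -> [] -> 0
  [-43, -45, -26, -28, -19, -15, -35, -24] -> [-28, -19, -15, -35, -24] -> [-28, -24] -> [28, 24] -> [24] -> 24
  [-39, 33, -13, -29] -> [-29] -> [] -> [] -> [] -> 0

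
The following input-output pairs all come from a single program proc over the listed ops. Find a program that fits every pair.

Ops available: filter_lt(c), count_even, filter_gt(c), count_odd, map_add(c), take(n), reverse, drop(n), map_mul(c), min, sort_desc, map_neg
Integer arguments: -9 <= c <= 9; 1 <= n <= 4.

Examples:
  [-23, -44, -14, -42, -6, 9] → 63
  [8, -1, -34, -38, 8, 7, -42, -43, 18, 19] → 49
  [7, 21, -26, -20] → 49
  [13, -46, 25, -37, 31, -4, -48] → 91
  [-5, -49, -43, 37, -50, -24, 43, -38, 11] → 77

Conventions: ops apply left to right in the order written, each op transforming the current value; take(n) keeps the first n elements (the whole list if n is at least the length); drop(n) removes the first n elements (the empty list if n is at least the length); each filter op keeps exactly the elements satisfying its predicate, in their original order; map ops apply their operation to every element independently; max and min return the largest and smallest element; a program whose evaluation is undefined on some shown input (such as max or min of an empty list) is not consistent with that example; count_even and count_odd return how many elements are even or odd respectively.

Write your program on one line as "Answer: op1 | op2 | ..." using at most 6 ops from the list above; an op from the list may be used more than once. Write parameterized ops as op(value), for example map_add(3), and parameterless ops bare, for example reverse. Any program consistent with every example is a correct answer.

reverse | map_neg | map_mul(-7) | filter_gt(-4) | min

Check, running the answer program on each example:
  [-23, -44, -14, -42, -6, 9] -> [9, -6, -42, -14, -44, -23] -> [-9, 6, 42, 14, 44, 23] -> [63, -42, -294, -98, -308, -161] -> [63] -> 63
  [8, -1, -34, -38, 8, 7, -42, -43, 18, 19] -> [19, 18, -43, -42, 7, 8, -38, -34, -1, 8] -> [-19, -18, 43, 42, -7, -8, 38, 34, 1, -8] -> [133, 126, -301, -294, 49, 56, -266, -238, -7, 56] -> [133, 126, 49, 56, 56] -> 49
  [7, 21, -26, -20] -> [-20, -26, 21, 7] -> [20, 26, -21, -7] -> [-140, -182, 147, 49] -> [147, 49] -> 49
  [13, -46, 25, -37, 31, -4, -48] -> [-48, -4, 31, -37, 25, -46, 13] -> [48, 4, -31, 37, -25, 46, -13] -> [-336, -28, 217, -259, 175, -322, 91] -> [217, 175, 91] -> 91
  [-5, -49, -43, 37, -50, -24, 43, -38, 11] -> [11, -38, 43, -24, -50, 37, -43, -49, -5] -> [-11, 38, -43, 24, 50, -37, 43, 49, 5] -> [77, -266, 301, -168, -350, 259, -301, -343, -35] -> [77, 301, 259] -> 77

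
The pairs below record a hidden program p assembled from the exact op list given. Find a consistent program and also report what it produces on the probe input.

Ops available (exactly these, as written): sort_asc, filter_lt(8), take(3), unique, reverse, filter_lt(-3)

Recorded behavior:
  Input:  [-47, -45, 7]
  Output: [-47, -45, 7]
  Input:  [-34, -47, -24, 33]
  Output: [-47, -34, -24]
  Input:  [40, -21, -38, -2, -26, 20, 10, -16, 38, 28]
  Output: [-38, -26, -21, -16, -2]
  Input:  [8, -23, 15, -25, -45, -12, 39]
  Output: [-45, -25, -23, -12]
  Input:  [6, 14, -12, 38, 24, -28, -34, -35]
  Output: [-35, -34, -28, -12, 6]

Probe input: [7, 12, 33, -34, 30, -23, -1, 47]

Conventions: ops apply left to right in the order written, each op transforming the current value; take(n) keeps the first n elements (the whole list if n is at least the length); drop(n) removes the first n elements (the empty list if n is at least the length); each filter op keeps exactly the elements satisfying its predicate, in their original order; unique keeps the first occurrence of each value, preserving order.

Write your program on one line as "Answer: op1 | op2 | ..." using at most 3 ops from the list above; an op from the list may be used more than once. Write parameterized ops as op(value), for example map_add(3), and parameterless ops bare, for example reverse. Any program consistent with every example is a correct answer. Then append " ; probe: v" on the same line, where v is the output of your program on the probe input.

reverse | sort_asc | filter_lt(8) ; probe: [-34, -23, -1, 7]

Check, running the answer program on each example:
  [-47, -45, 7] -> [7, -45, -47] -> [-47, -45, 7] -> [-47, -45, 7]
  [-34, -47, -24, 33] -> [33, -24, -47, -34] -> [-47, -34, -24, 33] -> [-47, -34, -24]
  [40, -21, -38, -2, -26, 20, 10, -16, 38, 28] -> [28, 38, -16, 10, 20, -26, -2, -38, -21, 40] -> [-38, -26, -21, -16, -2, 10, 20, 28, 38, 40] -> [-38, -26, -21, -16, -2]
  [8, -23, 15, -25, -45, -12, 39] -> [39, -12, -45, -25, 15, -23, 8] -> [-45, -25, -23, -12, 8, 15, 39] -> [-45, -25, -23, -12]
  [6, 14, -12, 38, 24, -28, -34, -35] -> [-35, -34, -28, 24, 38, -12, 14, 6] -> [-35, -34, -28, -12, 6, 14, 24, 38] -> [-35, -34, -28, -12, 6]
  probe: [7, 12, 33, -34, 30, -23, -1, 47] -> [47, -1, -23, 30, -34, 33, 12, 7] -> [-34, -23, -1, 7, 12, 30, 33, 47] -> [-34, -23, -1, 7]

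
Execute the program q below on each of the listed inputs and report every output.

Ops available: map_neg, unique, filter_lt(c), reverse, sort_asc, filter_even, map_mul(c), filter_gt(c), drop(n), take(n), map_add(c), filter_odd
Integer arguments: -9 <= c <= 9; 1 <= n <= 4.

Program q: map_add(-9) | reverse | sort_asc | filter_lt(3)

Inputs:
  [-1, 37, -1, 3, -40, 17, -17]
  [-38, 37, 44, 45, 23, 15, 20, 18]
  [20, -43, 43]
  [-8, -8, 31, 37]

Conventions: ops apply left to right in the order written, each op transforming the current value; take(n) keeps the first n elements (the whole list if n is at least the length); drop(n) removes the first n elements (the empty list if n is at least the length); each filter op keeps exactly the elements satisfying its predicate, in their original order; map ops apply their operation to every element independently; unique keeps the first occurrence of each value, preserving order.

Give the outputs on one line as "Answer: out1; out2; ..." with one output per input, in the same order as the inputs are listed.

[-49, -26, -10, -10, -6]; [-47]; [-52]; [-17, -17]

Execution, op by op:
  [-1, 37, -1, 3, -40, 17, -17] -> [-10, 28, -10, -6, -49, 8, -26] -> [-26, 8, -49, -6, -10, 28, -10] -> [-49, -26, -10, -10, -6, 8, 28] -> [-49, -26, -10, -10, -6]
  [-38, 37, 44, 45, 23, 15, 20, 18] -> [-47, 28, 35, 36, 14, 6, 11, 9] -> [9, 11, 6, 14, 36, 35, 28, -47] -> [-47, 6, 9, 11, 14, 28, 35, 36] -> [-47]
  [20, -43, 43] -> [11, -52, 34] -> [34, -52, 11] -> [-52, 11, 34] -> [-52]
  [-8, -8, 31, 37] -> [-17, -17, 22, 28] -> [28, 22, -17, -17] -> [-17, -17, 22, 28] -> [-17, -17]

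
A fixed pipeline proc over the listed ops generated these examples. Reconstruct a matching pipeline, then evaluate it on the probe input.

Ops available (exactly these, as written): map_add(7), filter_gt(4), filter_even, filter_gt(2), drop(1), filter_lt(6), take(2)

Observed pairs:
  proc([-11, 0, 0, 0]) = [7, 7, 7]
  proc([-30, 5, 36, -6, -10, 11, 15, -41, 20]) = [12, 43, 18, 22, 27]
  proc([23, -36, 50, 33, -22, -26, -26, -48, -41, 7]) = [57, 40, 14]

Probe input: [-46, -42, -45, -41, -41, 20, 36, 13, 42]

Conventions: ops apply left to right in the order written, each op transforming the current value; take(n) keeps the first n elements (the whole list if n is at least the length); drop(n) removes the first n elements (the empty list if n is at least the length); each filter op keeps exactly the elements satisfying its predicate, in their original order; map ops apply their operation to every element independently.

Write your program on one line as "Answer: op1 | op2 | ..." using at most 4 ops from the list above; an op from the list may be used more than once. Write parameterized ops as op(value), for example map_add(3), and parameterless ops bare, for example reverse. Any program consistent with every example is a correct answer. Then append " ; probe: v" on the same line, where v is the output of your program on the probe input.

drop(1) | map_add(7) | filter_gt(4) ; probe: [27, 43, 20, 49]

Check, running the answer program on each example:
  [-11, 0, 0, 0] -> [0, 0, 0] -> [7, 7, 7] -> [7, 7, 7]
  [-30, 5, 36, -6, -10, 11, 15, -41, 20] -> [5, 36, -6, -10, 11, 15, -41, 20] -> [12, 43, 1, -3, 18, 22, -34, 27] -> [12, 43, 18, 22, 27]
  [23, -36, 50, 33, -22, -26, -26, -48, -41, 7] -> [-36, 50, 33, -22, -26, -26, -48, -41, 7] -> [-29, 57, 40, -15, -19, -19, -41, -34, 14] -> [57, 40, 14]
  probe: [-46, -42, -45, -41, -41, 20, 36, 13, 42] -> [-42, -45, -41, -41, 20, 36, 13, 42] -> [-35, -38, -34, -34, 27, 43, 20, 49] -> [27, 43, 20, 49]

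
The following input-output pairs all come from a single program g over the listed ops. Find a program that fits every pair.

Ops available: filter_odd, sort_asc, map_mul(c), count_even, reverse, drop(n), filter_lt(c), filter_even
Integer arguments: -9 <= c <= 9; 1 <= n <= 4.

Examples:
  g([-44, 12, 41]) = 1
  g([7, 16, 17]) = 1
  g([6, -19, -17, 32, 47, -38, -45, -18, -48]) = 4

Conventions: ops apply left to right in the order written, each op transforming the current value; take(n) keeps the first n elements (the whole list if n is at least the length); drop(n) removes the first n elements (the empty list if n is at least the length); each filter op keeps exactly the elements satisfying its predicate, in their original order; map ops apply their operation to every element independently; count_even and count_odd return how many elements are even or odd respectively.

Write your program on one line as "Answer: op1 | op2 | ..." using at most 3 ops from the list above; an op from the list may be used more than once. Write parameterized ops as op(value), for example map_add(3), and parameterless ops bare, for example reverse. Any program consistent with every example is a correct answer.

drop(1) | sort_asc | count_even

Check, running the answer program on each example:
  [-44, 12, 41] -> [12, 41] -> [12, 41] -> 1
  [7, 16, 17] -> [16, 17] -> [16, 17] -> 1
  [6, -19, -17, 32, 47, -38, -45, -18, -48] -> [-19, -17, 32, 47, -38, -45, -18, -48] -> [-48, -45, -38, -19, -18, -17, 32, 47] -> 4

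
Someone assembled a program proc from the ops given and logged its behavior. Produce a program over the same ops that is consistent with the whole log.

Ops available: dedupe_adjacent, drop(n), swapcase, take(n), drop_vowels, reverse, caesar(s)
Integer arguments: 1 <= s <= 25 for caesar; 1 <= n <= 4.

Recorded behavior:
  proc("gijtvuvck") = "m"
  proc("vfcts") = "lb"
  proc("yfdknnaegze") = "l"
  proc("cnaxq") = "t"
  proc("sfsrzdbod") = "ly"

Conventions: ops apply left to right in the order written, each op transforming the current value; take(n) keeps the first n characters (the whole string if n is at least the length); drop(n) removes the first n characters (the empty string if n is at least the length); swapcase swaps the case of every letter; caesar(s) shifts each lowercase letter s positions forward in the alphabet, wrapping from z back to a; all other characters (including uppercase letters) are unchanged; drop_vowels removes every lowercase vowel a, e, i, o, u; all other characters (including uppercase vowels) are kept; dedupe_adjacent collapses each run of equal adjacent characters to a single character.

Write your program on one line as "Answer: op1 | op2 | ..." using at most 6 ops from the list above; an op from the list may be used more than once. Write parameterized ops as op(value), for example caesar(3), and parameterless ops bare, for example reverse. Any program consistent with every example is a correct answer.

take(3) | caesar(6) | reverse | drop(1) | drop_vowels

Check, running the answer program on each example:
  "gijtvuvck" -> "gij" -> "mop" -> "pom" -> "om" -> "m"
  "vfcts" -> "vfc" -> "bli" -> "ilb" -> "lb" -> "lb"
  "yfdknnaegze" -> "yfd" -> "elj" -> "jle" -> "le" -> "l"
  "cnaxq" -> "cna" -> "itg" -> "gti" -> "ti" -> "t"
  "sfsrzdbod" -> "sfs" -> "yly" -> "yly" -> "ly" -> "ly"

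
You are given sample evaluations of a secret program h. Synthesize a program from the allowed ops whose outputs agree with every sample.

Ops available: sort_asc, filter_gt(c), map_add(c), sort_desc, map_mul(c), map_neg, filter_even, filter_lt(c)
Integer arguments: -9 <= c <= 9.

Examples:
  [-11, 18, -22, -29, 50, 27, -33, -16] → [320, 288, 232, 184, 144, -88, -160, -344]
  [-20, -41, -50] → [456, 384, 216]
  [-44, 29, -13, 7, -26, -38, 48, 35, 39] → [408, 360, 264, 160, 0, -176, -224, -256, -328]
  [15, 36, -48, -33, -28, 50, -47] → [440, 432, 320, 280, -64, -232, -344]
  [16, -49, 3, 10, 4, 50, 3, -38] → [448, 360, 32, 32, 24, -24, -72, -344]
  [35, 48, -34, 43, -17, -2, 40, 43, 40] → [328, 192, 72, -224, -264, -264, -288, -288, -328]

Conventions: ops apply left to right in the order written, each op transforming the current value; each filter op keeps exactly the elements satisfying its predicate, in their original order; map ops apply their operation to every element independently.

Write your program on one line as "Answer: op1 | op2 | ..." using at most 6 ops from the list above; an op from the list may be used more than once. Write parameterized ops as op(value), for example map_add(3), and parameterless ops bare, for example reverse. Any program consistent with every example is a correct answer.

map_add(-7) | map_neg | map_mul(-8) | map_neg | sort_desc

Check, running the answer program on each example:
  [-11, 18, -22, -29, 50, 27, -33, -16] -> [-18, 11, -29, -36, 43, 20, -40, -23] -> [18, -11, 29, 36, -43, -20, 40, 23] -> [-144, 88, -232, -288, 344, 160, -320, -184] -> [144, -88, 232, 288, -344, -160, 320, 184] -> [320, 288, 232, 184, 144, -88, -160, -344]
  [-20, -41, -50] -> [-27, -48, -57] -> [27, 48, 57] -> [-216, -384, -456] -> [216, 384, 456] -> [456, 384, 216]
  [-44, 29, -13, 7, -26, -38, 48, 35, 39] -> [-51, 22, -20, 0, -33, -45, 41, 28, 32] -> [51, -22, 20, 0, 33, 45, -41, -28, -32] -> [-408, 176, -160, 0, -264, -360, 328, 224, 256] -> [408, -176, 160, 0, 264, 360, -328, -224, -256] -> [408, 360, 264, 160, 0, -176, -224, -256, -328]
  [15, 36, -48, -33, -28, 50, -47] -> [8, 29, -55, -40, -35, 43, -54] -> [-8, -29, 55, 40, 35, -43, 54] -> [64, 232, -440, -320, -280, 344, -432] -> [-64, -232, 440, 320, 280, -344, 432] -> [440, 432, 320, 280, -64, -232, -344]
  [16, -49, 3, 10, 4, 50, 3, -38] -> [9, -56, -4, 3, -3, 43, -4, -45] -> [-9, 56, 4, -3, 3, -43, 4, 45] -> [72, -448, -32, 24, -24, 344, -32, -360] -> [-72, 448, 32, -24, 24, -344, 32, 360] -> [448, 360, 32, 32, 24, -24, -72, -344]
  [35, 48, -34, 43, -17, -2, 40, 43, 40] -> [28, 41, -41, 36, -24, -9, 33, 36, 33] -> [-28, -41, 41, -36, 24, 9, -33, -36, -33] -> [224, 328, -328, 288, -192, -72, 264, 288, 264] -> [-224, -328, 328, -288, 192, 72, -264, -288, -264] -> [328, 192, 72, -224, -264, -264, -288, -288, -328]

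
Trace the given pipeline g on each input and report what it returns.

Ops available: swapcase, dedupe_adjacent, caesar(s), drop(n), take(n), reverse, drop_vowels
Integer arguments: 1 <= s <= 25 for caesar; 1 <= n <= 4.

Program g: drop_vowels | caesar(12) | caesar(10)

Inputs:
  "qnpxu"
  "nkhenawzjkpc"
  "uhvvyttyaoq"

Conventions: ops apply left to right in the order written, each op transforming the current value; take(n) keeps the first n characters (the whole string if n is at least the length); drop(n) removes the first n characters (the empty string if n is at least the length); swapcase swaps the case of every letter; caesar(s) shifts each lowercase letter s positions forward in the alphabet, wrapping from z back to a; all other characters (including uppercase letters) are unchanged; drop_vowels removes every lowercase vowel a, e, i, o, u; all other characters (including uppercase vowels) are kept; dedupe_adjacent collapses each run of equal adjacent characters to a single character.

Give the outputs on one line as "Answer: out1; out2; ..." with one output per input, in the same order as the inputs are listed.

"mjlt"; "jgdjsvfgly"; "drruppum"

Execution, op by op:
  "qnpxu" -> "qnpx" -> "czbj" -> "mjlt"
  "nkhenawzjkpc" -> "nkhnwzjkpc" -> "zwtzilvwbo" -> "jgdjsvfgly"
  "uhvvyttyaoq" -> "hvvyttyq" -> "thhkffkc" -> "drruppum"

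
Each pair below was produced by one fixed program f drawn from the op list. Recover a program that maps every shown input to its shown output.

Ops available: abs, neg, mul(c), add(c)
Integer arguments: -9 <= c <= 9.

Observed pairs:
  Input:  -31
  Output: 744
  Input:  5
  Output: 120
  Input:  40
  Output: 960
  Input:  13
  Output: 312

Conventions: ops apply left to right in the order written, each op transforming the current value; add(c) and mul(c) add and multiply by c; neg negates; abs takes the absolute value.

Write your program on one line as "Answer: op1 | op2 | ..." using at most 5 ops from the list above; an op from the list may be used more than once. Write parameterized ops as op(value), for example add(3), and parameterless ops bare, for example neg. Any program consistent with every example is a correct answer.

neg | mul(-4) | mul(-6) | abs

Check, running the answer program on each example:
  -31 -> 31 -> -124 -> 744 -> 744
  5 -> -5 -> 20 -> -120 -> 120
  40 -> -40 -> 160 -> -960 -> 960
  13 -> -13 -> 52 -> -312 -> 312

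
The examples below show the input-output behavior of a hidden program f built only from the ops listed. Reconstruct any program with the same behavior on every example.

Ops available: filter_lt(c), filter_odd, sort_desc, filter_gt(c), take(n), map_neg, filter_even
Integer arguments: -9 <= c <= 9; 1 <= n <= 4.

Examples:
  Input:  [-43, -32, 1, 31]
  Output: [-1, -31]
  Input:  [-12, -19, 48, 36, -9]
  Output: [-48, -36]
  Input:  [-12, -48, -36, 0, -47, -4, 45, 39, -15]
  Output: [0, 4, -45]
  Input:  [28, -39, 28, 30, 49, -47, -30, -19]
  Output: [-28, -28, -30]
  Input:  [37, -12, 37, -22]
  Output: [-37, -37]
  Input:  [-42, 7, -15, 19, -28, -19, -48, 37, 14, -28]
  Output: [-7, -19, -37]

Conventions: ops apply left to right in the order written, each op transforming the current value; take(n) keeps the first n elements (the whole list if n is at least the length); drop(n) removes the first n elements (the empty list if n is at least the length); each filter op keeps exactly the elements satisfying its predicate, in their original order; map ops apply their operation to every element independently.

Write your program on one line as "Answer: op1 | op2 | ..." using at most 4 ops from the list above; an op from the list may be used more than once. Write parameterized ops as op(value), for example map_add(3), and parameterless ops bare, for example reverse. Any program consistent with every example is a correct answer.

filter_gt(-5) | map_neg | take(3)

Check, running the answer program on each example:
  [-43, -32, 1, 31] -> [1, 31] -> [-1, -31] -> [-1, -31]
  [-12, -19, 48, 36, -9] -> [48, 36] -> [-48, -36] -> [-48, -36]
  [-12, -48, -36, 0, -47, -4, 45, 39, -15] -> [0, -4, 45, 39] -> [0, 4, -45, -39] -> [0, 4, -45]
  [28, -39, 28, 30, 49, -47, -30, -19] -> [28, 28, 30, 49] -> [-28, -28, -30, -49] -> [-28, -28, -30]
  [37, -12, 37, -22] -> [37, 37] -> [-37, -37] -> [-37, -37]
  [-42, 7, -15, 19, -28, -19, -48, 37, 14, -28] -> [7, 19, 37, 14] -> [-7, -19, -37, -14] -> [-7, -19, -37]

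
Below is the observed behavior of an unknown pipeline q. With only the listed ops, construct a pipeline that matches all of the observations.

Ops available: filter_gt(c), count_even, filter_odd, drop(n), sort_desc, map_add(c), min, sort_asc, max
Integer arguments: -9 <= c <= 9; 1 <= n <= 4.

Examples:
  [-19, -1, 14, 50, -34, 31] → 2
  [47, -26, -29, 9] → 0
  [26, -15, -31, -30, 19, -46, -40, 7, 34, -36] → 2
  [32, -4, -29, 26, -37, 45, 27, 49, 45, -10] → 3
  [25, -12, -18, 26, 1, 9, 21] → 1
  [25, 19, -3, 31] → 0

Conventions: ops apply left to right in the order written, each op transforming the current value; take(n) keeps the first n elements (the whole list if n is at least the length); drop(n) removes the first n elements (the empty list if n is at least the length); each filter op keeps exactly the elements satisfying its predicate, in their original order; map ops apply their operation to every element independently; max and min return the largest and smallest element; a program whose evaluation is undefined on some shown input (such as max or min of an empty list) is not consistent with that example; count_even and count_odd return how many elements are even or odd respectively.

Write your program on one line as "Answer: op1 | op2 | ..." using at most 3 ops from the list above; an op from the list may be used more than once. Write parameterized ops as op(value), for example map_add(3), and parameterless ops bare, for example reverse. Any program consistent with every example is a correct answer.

filter_gt(-6) | sort_desc | count_even

Check, running the answer program on each example:
  [-19, -1, 14, 50, -34, 31] -> [-1, 14, 50, 31] -> [50, 31, 14, -1] -> 2
  [47, -26, -29, 9] -> [47, 9] -> [47, 9] -> 0
  [26, -15, -31, -30, 19, -46, -40, 7, 34, -36] -> [26, 19, 7, 34] -> [34, 26, 19, 7] -> 2
  [32, -4, -29, 26, -37, 45, 27, 49, 45, -10] -> [32, -4, 26, 45, 27, 49, 45] -> [49, 45, 45, 32, 27, 26, -4] -> 3
  [25, -12, -18, 26, 1, 9, 21] -> [25, 26, 1, 9, 21] -> [26, 25, 21, 9, 1] -> 1
  [25, 19, -3, 31] -> [25, 19, -3, 31] -> [31, 25, 19, -3] -> 0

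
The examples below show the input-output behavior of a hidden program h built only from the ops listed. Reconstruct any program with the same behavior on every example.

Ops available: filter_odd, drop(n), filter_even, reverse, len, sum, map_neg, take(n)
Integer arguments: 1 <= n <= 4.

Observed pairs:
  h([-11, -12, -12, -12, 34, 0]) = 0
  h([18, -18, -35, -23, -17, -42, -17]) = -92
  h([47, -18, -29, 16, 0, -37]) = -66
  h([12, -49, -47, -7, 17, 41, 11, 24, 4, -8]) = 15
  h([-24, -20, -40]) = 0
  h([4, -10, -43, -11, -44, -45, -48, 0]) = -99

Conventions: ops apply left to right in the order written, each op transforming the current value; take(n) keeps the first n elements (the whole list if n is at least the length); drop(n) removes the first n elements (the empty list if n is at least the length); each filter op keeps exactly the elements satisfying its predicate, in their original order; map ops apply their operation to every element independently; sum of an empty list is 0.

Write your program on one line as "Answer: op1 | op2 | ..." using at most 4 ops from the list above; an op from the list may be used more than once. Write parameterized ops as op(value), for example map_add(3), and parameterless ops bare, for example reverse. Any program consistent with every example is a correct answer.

drop(1) | drop(1) | filter_odd | sum

Check, running the answer program on each example:
  [-11, -12, -12, -12, 34, 0] -> [-12, -12, -12, 34, 0] -> [-12, -12, 34, 0] -> [] -> 0
  [18, -18, -35, -23, -17, -42, -17] -> [-18, -35, -23, -17, -42, -17] -> [-35, -23, -17, -42, -17] -> [-35, -23, -17, -17] -> -92
  [47, -18, -29, 16, 0, -37] -> [-18, -29, 16, 0, -37] -> [-29, 16, 0, -37] -> [-29, -37] -> -66
  [12, -49, -47, -7, 17, 41, 11, 24, 4, -8] -> [-49, -47, -7, 17, 41, 11, 24, 4, -8] -> [-47, -7, 17, 41, 11, 24, 4, -8] -> [-47, -7, 17, 41, 11] -> 15
  [-24, -20, -40] -> [-20, -40] -> [-40] -> [] -> 0
  [4, -10, -43, -11, -44, -45, -48, 0] -> [-10, -43, -11, -44, -45, -48, 0] -> [-43, -11, -44, -45, -48, 0] -> [-43, -11, -45] -> -99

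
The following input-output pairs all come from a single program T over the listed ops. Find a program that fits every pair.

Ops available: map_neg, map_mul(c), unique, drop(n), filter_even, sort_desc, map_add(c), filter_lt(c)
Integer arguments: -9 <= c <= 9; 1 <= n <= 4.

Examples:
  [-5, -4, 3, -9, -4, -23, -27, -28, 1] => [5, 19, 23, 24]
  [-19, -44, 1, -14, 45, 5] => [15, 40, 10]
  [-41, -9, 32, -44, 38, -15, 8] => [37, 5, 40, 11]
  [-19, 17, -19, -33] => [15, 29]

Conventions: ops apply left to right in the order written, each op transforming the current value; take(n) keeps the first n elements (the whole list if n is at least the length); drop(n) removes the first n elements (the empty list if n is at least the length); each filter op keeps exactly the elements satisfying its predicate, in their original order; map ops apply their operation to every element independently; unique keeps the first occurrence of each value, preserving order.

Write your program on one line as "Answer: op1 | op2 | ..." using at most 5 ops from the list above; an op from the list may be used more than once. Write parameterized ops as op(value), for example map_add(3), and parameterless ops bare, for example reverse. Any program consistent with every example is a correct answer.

unique | map_add(4) | filter_lt(-3) | map_neg

Check, running the answer program on each example:
  [-5, -4, 3, -9, -4, -23, -27, -28, 1] -> [-5, -4, 3, -9, -23, -27, -28, 1] -> [-1, 0, 7, -5, -19, -23, -24, 5] -> [-5, -19, -23, -24] -> [5, 19, 23, 24]
  [-19, -44, 1, -14, 45, 5] -> [-19, -44, 1, -14, 45, 5] -> [-15, -40, 5, -10, 49, 9] -> [-15, -40, -10] -> [15, 40, 10]
  [-41, -9, 32, -44, 38, -15, 8] -> [-41, -9, 32, -44, 38, -15, 8] -> [-37, -5, 36, -40, 42, -11, 12] -> [-37, -5, -40, -11] -> [37, 5, 40, 11]
  [-19, 17, -19, -33] -> [-19, 17, -33] -> [-15, 21, -29] -> [-15, -29] -> [15, 29]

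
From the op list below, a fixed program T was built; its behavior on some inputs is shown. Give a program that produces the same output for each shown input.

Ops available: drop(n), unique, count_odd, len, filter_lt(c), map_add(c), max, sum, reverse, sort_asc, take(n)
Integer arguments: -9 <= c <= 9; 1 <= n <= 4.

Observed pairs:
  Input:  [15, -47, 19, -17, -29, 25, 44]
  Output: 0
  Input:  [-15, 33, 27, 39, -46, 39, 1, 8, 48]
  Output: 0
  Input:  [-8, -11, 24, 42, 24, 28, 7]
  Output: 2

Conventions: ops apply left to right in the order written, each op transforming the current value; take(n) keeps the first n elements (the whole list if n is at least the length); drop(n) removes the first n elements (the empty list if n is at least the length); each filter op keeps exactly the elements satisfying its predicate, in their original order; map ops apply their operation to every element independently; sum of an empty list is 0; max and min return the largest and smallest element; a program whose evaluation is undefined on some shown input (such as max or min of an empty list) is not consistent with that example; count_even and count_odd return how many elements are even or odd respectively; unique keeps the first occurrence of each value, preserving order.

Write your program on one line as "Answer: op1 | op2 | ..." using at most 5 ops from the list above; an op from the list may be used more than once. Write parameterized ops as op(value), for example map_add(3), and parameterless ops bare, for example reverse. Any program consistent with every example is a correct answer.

unique | take(3) | map_add(-5) | sort_asc | count_odd

Check, running the answer program on each example:
  [15, -47, 19, -17, -29, 25, 44] -> [15, -47, 19, -17, -29, 25, 44] -> [15, -47, 19] -> [10, -52, 14] -> [-52, 10, 14] -> 0
  [-15, 33, 27, 39, -46, 39, 1, 8, 48] -> [-15, 33, 27, 39, -46, 1, 8, 48] -> [-15, 33, 27] -> [-20, 28, 22] -> [-20, 22, 28] -> 0
  [-8, -11, 24, 42, 24, 28, 7] -> [-8, -11, 24, 42, 28, 7] -> [-8, -11, 24] -> [-13, -16, 19] -> [-16, -13, 19] -> 2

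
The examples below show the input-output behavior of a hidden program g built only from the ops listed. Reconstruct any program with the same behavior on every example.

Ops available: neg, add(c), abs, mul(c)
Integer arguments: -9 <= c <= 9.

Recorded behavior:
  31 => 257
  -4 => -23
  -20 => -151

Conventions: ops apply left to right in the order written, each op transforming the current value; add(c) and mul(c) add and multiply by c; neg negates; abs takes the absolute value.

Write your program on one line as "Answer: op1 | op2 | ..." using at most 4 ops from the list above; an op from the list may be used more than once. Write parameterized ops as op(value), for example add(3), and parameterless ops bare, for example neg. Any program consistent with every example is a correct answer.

mul(-8) | neg | add(9)

Check, running the answer program on each example:
  31 -> -248 -> 248 -> 257
  -4 -> 32 -> -32 -> -23
  -20 -> 160 -> -160 -> -151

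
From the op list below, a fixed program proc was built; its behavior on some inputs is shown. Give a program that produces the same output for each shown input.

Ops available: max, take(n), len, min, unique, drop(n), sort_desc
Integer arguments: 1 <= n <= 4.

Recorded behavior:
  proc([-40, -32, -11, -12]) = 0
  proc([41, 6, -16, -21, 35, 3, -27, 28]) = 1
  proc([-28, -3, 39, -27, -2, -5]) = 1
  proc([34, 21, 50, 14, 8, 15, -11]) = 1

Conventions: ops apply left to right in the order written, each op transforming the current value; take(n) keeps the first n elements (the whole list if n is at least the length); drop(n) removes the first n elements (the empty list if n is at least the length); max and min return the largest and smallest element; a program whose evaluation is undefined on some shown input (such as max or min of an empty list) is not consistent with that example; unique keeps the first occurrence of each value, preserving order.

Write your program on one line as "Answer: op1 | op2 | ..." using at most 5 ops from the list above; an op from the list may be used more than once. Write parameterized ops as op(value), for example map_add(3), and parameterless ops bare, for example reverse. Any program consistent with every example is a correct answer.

drop(3) | drop(2) | take(1) | len

Check, running the answer program on each example:
  [-40, -32, -11, -12] -> [-12] -> [] -> [] -> 0
  [41, 6, -16, -21, 35, 3, -27, 28] -> [-21, 35, 3, -27, 28] -> [3, -27, 28] -> [3] -> 1
  [-28, -3, 39, -27, -2, -5] -> [-27, -2, -5] -> [-5] -> [-5] -> 1
  [34, 21, 50, 14, 8, 15, -11] -> [14, 8, 15, -11] -> [15, -11] -> [15] -> 1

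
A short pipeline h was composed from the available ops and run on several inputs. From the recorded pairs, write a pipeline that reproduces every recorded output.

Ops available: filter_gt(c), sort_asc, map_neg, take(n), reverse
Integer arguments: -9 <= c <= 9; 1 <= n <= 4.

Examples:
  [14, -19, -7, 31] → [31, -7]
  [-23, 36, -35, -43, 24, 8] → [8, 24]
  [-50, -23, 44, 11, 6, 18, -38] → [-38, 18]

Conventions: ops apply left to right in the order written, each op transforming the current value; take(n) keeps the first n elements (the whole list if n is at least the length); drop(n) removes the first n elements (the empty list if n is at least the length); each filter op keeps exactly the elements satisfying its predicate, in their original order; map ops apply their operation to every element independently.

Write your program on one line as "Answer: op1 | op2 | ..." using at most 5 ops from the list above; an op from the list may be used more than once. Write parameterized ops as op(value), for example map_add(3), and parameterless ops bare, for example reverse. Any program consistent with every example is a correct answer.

reverse | take(4) | take(3) | take(2)

Check, running the answer program on each example:
  [14, -19, -7, 31] -> [31, -7, -19, 14] -> [31, -7, -19, 14] -> [31, -7, -19] -> [31, -7]
  [-23, 36, -35, -43, 24, 8] -> [8, 24, -43, -35, 36, -23] -> [8, 24, -43, -35] -> [8, 24, -43] -> [8, 24]
  [-50, -23, 44, 11, 6, 18, -38] -> [-38, 18, 6, 11, 44, -23, -50] -> [-38, 18, 6, 11] -> [-38, 18, 6] -> [-38, 18]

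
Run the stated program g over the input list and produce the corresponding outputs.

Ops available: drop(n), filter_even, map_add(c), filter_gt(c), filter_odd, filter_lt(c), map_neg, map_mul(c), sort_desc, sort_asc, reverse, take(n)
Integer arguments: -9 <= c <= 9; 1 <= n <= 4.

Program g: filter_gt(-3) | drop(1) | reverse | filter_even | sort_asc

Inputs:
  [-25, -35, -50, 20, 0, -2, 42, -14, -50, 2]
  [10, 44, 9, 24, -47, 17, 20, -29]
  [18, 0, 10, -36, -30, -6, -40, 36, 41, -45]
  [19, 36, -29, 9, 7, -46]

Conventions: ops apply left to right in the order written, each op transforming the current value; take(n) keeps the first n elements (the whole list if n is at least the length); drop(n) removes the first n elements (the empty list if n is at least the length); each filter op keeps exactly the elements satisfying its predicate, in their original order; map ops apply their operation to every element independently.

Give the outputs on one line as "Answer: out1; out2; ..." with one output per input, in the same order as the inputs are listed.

[-2, 0, 2, 42]; [20, 24, 44]; [0, 10, 36]; [36]

Execution, op by op:
  [-25, -35, -50, 20, 0, -2, 42, -14, -50, 2] -> [20, 0, -2, 42, 2] -> [0, -2, 42, 2] -> [2, 42, -2, 0] -> [2, 42, -2, 0] -> [-2, 0, 2, 42]
  [10, 44, 9, 24, -47, 17, 20, -29] -> [10, 44, 9, 24, 17, 20] -> [44, 9, 24, 17, 20] -> [20, 17, 24, 9, 44] -> [20, 24, 44] -> [20, 24, 44]
  [18, 0, 10, -36, -30, -6, -40, 36, 41, -45] -> [18, 0, 10, 36, 41] -> [0, 10, 36, 41] -> [41, 36, 10, 0] -> [36, 10, 0] -> [0, 10, 36]
  [19, 36, -29, 9, 7, -46] -> [19, 36, 9, 7] -> [36, 9, 7] -> [7, 9, 36] -> [36] -> [36]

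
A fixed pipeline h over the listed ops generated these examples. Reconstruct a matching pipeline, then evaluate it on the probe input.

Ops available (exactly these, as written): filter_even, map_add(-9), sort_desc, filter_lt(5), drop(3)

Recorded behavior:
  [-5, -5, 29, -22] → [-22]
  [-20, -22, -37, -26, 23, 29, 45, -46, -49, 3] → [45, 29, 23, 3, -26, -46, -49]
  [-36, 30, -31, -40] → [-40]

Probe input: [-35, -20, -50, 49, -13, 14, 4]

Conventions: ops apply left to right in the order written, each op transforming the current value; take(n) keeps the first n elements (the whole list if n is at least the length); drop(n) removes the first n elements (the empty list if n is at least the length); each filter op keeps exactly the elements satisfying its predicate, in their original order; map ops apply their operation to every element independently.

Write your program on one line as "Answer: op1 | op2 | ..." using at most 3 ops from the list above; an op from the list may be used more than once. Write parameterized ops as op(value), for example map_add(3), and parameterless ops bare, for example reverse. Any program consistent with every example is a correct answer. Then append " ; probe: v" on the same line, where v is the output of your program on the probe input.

drop(3) | sort_desc ; probe: [49, 14, 4, -13]

Check, running the answer program on each example:
  [-5, -5, 29, -22] -> [-22] -> [-22]
  [-20, -22, -37, -26, 23, 29, 45, -46, -49, 3] -> [-26, 23, 29, 45, -46, -49, 3] -> [45, 29, 23, 3, -26, -46, -49]
  [-36, 30, -31, -40] -> [-40] -> [-40]
  probe: [-35, -20, -50, 49, -13, 14, 4] -> [49, -13, 14, 4] -> [49, 14, 4, -13]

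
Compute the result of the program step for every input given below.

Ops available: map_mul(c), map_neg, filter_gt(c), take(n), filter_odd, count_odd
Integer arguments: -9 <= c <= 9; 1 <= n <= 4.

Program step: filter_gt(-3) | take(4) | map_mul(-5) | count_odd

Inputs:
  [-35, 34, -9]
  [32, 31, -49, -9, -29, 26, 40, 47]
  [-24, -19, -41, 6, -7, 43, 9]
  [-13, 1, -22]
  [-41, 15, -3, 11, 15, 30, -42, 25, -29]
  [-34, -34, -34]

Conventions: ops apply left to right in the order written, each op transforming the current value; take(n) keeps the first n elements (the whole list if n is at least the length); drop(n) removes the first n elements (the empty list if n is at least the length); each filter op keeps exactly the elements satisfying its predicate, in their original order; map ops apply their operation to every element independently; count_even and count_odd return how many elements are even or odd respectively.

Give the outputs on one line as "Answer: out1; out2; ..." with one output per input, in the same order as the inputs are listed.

0; 1; 2; 1; 3; 0

Execution, op by op:
  [-35, 34, -9] -> [34] -> [34] -> [-170] -> 0
  [32, 31, -49, -9, -29, 26, 40, 47] -> [32, 31, 26, 40, 47] -> [32, 31, 26, 40] -> [-160, -155, -130, -200] -> 1
  [-24, -19, -41, 6, -7, 43, 9] -> [6, 43, 9] -> [6, 43, 9] -> [-30, -215, -45] -> 2
  [-13, 1, -22] -> [1] -> [1] -> [-5] -> 1
  [-41, 15, -3, 11, 15, 30, -42, 25, -29] -> [15, 11, 15, 30, 25] -> [15, 11, 15, 30] -> [-75, -55, -75, -150] -> 3
  [-34, -34, -34] -> [] -> [] -> [] -> 0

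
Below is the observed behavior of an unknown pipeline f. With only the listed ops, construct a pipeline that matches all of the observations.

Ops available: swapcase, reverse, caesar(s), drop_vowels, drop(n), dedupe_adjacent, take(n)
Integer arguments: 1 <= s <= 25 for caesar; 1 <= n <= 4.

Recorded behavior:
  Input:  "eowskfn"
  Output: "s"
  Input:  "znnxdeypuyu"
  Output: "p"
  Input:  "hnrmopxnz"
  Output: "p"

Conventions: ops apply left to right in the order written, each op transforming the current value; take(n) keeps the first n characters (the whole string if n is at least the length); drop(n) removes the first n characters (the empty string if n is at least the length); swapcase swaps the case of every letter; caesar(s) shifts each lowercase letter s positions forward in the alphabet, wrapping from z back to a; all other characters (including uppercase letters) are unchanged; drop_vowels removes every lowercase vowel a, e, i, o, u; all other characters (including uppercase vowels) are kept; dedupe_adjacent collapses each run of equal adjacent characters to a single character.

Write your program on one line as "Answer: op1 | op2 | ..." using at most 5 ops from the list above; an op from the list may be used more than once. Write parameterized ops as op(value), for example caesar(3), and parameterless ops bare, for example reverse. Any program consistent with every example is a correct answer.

reverse | dedupe_adjacent | drop(3) | drop_vowels | take(1)

Check, running the answer program on each example:
  "eowskfn" -> "nfkswoe" -> "nfkswoe" -> "swoe" -> "sw" -> "s"
  "znnxdeypuyu" -> "uyupyedxnnz" -> "uyupyedxnz" -> "pyedxnz" -> "pydxnz" -> "p"
  "hnrmopxnz" -> "znxpomrnh" -> "znxpomrnh" -> "pomrnh" -> "pmrnh" -> "p"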